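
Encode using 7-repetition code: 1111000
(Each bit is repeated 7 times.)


Each bit -> 7 copies

1111111111111111111111111111000000000000000000000


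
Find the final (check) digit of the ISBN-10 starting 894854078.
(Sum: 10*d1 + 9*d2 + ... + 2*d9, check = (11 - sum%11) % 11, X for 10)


Weighted sum: 336
336 mod 11 = 6

Check digit: 5


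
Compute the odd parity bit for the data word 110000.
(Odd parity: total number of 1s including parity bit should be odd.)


Number of 1s in data: 2
Parity bit: 1

1


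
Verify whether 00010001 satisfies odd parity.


Number of 1s: 2

No, parity error (2 ones)


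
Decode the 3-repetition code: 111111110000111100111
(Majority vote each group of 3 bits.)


Groups: 111, 111, 110, 000, 111, 100, 111
Majority votes: 1110101

1110101


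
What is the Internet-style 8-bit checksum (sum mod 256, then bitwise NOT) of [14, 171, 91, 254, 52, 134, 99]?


Sum = 815 mod 256 = 47
Complement = 208

208


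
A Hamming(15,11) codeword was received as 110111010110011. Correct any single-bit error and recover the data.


Syndrome = 12: error at position 12

Data: 01100111011 (corrected bit 12)


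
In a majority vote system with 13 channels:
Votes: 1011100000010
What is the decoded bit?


Ones: 5 out of 13
Threshold: 7

0 (5/13 voted 1)


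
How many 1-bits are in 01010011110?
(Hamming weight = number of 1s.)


Counting 1s in 01010011110

6


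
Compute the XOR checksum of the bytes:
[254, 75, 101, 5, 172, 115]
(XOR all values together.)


XOR chain: 254 ^ 75 ^ 101 ^ 5 ^ 172 ^ 115 = 10

10


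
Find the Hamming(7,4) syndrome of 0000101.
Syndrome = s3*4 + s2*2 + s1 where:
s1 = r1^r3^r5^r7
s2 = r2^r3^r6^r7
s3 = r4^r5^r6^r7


s1=0, s2=1, s3=0

Syndrome = 2 (error at position 2)


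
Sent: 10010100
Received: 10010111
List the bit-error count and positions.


XOR: 00000011

2 error(s) at position(s): 6, 7


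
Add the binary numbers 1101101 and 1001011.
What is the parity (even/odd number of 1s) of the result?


1101101 = 109
1001011 = 75
Sum = 184 = 10111000
1s count = 4

even parity (4 ones in 10111000)


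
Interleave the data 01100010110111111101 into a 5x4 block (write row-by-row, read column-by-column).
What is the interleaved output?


Matrix:
  0110
  0010
  1101
  1111
  1101
Read columns: 00111101111101000111

00111101111101000111


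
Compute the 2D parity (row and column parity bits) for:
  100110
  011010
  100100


Row parities: 110
Column parities: 011000

Row P: 110, Col P: 011000, Corner: 0


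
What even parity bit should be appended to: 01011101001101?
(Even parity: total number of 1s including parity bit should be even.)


Number of 1s in data: 8
Parity bit: 0

0


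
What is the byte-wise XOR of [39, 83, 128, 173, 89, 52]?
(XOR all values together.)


XOR chain: 39 ^ 83 ^ 128 ^ 173 ^ 89 ^ 52 = 52

52


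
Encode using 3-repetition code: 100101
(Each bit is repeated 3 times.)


Each bit -> 3 copies

111000000111000111


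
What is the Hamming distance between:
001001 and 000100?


XOR: 001101
Count of 1s: 3

3


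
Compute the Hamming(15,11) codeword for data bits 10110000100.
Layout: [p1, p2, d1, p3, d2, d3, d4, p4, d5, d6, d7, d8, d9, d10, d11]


Parity bits: p1=1, p2=1, p3=1, p4=1

111101110000100


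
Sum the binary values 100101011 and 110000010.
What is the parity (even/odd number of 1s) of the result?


100101011 = 299
110000010 = 386
Sum = 685 = 1010101101
1s count = 6

even parity (6 ones in 1010101101)


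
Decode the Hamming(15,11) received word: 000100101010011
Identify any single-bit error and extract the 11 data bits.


Syndrome = 0: no error detected

Data: 00011010011 (no errors)


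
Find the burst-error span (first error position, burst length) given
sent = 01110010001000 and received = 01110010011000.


XOR: 00000000010000

Burst at position 9, length 1


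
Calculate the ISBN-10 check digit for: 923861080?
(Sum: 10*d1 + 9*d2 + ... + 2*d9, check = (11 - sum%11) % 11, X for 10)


Weighted sum: 253
253 mod 11 = 0

Check digit: 0


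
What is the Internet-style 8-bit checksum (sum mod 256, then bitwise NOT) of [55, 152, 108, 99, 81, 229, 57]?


Sum = 781 mod 256 = 13
Complement = 242

242


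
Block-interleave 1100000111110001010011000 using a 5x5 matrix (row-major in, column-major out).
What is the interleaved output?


Matrix:
  11000
  00111
  11000
  10100
  11000
Read columns: 1011110101010100100001000

1011110101010100100001000


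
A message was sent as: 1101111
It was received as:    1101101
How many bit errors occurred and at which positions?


XOR: 0000010

1 error(s) at position(s): 5


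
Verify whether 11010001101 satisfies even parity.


Number of 1s: 6

Yes, parity is correct (6 ones)


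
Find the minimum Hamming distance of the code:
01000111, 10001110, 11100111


Comparing all pairs, minimum distance: 2
Can detect 1 errors, correct 0 errors

2


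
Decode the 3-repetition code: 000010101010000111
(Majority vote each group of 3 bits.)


Groups: 000, 010, 101, 010, 000, 111
Majority votes: 001001

001001


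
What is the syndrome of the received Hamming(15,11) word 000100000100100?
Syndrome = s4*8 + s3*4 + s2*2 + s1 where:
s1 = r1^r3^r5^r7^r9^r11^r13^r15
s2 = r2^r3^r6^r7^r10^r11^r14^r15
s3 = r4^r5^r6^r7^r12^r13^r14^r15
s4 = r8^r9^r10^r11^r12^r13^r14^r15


s1=1, s2=1, s3=0, s4=0

Syndrome = 3 (error at position 3)


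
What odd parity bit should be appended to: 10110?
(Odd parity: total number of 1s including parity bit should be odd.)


Number of 1s in data: 3
Parity bit: 0

0


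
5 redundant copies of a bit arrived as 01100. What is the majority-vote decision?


Ones: 2 out of 5
Threshold: 3

0 (2/5 voted 1)


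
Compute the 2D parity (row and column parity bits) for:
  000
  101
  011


Row parities: 000
Column parities: 110

Row P: 000, Col P: 110, Corner: 0


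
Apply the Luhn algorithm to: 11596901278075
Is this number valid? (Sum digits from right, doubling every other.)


Luhn sum = 54
54 mod 10 = 4

Invalid (Luhn sum mod 10 = 4)


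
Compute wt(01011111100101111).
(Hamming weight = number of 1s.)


Counting 1s in 01011111100101111

12


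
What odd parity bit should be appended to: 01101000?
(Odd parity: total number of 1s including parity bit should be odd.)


Number of 1s in data: 3
Parity bit: 0

0


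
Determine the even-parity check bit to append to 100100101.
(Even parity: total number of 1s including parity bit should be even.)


Number of 1s in data: 4
Parity bit: 0

0


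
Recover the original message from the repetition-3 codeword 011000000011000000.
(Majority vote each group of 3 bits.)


Groups: 011, 000, 000, 011, 000, 000
Majority votes: 100100

100100


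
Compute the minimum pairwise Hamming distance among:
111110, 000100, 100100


Comparing all pairs, minimum distance: 1
Can detect 0 errors, correct 0 errors

1


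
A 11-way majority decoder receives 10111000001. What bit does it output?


Ones: 5 out of 11
Threshold: 6

0 (5/11 voted 1)


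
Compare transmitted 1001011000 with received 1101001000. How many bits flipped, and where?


XOR: 0100010000

2 error(s) at position(s): 1, 5


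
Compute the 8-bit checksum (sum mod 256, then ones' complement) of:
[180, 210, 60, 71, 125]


Sum = 646 mod 256 = 134
Complement = 121

121


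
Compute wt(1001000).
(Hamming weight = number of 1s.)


Counting 1s in 1001000

2


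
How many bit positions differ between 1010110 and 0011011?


XOR: 1001101
Count of 1s: 4

4


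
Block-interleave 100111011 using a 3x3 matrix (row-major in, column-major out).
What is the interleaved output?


Matrix:
  100
  111
  011
Read columns: 110011011

110011011


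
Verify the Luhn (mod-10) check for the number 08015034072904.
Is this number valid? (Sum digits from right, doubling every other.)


Luhn sum = 44
44 mod 10 = 4

Invalid (Luhn sum mod 10 = 4)


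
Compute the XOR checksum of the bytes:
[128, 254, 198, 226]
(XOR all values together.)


XOR chain: 128 ^ 254 ^ 198 ^ 226 = 90

90


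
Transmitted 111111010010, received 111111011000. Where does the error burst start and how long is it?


XOR: 000000001010

Burst at position 8, length 3


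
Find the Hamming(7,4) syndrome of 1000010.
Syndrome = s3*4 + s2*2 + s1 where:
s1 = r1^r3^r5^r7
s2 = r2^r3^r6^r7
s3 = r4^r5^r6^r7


s1=1, s2=1, s3=1

Syndrome = 7 (error at position 7)


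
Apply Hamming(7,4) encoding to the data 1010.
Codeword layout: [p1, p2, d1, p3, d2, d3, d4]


Parity bits: p1=1, p2=0, p3=1

1011010


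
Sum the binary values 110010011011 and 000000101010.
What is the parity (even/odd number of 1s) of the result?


110010011011 = 3227
000000101010 = 42
Sum = 3269 = 110011000101
1s count = 6

even parity (6 ones in 110011000101)


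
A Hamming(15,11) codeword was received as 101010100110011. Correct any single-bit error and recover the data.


Syndrome = 0: no error detected

Data: 11010110011 (no errors)


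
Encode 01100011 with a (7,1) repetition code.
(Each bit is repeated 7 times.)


Each bit -> 7 copies

00000001111111111111100000000000000000000011111111111111


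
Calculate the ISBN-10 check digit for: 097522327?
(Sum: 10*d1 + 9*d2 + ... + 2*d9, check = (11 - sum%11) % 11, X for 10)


Weighted sum: 226
226 mod 11 = 6

Check digit: 5


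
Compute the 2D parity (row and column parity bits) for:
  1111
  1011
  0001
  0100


Row parities: 0111
Column parities: 0001

Row P: 0111, Col P: 0001, Corner: 1


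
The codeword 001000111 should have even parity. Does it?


Number of 1s: 4

Yes, parity is correct (4 ones)


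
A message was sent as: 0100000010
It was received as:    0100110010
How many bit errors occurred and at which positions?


XOR: 0000110000

2 error(s) at position(s): 4, 5


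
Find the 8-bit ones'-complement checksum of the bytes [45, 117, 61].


Sum = 223 mod 256 = 223
Complement = 32

32


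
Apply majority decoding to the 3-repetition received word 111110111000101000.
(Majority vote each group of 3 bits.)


Groups: 111, 110, 111, 000, 101, 000
Majority votes: 111010

111010


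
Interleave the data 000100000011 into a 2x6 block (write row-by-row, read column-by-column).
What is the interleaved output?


Matrix:
  000100
  000011
Read columns: 000000100101

000000100101


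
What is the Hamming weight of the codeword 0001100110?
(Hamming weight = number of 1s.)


Counting 1s in 0001100110

4


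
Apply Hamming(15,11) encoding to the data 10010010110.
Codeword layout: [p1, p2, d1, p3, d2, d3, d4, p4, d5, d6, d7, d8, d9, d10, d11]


Parity bits: p1=0, p2=0, p3=1, p4=1

001100110010110


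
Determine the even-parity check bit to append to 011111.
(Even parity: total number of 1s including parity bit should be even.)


Number of 1s in data: 5
Parity bit: 1

1


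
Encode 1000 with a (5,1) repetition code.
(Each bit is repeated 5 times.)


Each bit -> 5 copies

11111000000000000000


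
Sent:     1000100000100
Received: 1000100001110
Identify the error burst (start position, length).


XOR: 0000000001010

Burst at position 9, length 3


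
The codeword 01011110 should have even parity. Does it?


Number of 1s: 5

No, parity error (5 ones)


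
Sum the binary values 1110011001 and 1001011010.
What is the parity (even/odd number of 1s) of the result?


1110011001 = 921
1001011010 = 602
Sum = 1523 = 10111110011
1s count = 8

even parity (8 ones in 10111110011)


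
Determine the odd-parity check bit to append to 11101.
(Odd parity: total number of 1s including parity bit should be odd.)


Number of 1s in data: 4
Parity bit: 1

1


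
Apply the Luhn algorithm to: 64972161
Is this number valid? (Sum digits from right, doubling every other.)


Luhn sum = 32
32 mod 10 = 2

Invalid (Luhn sum mod 10 = 2)


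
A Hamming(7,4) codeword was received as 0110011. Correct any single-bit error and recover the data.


Syndrome = 0: no error detected

Data: 1011 (no errors)


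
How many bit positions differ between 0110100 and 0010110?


XOR: 0100010
Count of 1s: 2

2


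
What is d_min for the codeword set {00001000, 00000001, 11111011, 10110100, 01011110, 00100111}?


Comparing all pairs, minimum distance: 2
Can detect 1 errors, correct 0 errors

2


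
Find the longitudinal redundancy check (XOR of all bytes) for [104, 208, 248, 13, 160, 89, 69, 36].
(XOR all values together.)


XOR chain: 104 ^ 208 ^ 248 ^ 13 ^ 160 ^ 89 ^ 69 ^ 36 = 213

213


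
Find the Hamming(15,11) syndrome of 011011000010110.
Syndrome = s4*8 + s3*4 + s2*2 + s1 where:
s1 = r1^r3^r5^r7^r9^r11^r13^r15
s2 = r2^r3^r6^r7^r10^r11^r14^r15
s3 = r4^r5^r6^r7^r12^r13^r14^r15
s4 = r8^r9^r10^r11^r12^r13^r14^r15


s1=0, s2=1, s3=0, s4=1

Syndrome = 10 (error at position 10)


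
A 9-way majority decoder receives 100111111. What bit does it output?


Ones: 7 out of 9
Threshold: 5

1 (7/9 voted 1)


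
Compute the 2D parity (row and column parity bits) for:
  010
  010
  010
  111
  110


Row parities: 11110
Column parities: 011

Row P: 11110, Col P: 011, Corner: 0


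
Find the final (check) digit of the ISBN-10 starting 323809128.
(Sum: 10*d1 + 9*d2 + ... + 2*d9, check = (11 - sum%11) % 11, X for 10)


Weighted sum: 199
199 mod 11 = 1

Check digit: X


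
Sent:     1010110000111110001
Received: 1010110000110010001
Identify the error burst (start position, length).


XOR: 0000000000001100000

Burst at position 12, length 2


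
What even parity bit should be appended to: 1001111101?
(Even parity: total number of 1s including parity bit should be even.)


Number of 1s in data: 7
Parity bit: 1

1


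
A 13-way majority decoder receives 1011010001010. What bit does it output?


Ones: 6 out of 13
Threshold: 7

0 (6/13 voted 1)


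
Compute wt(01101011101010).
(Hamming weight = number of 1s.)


Counting 1s in 01101011101010

8


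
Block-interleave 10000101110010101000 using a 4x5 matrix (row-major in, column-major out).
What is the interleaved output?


Matrix:
  10000
  10111
  00101
  01000
Read columns: 11000001011001000110

11000001011001000110


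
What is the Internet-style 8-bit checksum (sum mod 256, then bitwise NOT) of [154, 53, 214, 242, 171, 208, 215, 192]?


Sum = 1449 mod 256 = 169
Complement = 86

86


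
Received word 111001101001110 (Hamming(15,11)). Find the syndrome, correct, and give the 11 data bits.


Syndrome = 7: error at position 7

Data: 10101001110 (corrected bit 7)


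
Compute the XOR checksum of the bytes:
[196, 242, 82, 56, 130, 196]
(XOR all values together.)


XOR chain: 196 ^ 242 ^ 82 ^ 56 ^ 130 ^ 196 = 26

26


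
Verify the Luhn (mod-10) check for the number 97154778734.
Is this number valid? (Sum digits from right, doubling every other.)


Luhn sum = 56
56 mod 10 = 6

Invalid (Luhn sum mod 10 = 6)


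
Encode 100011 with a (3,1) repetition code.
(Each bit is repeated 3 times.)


Each bit -> 3 copies

111000000000111111


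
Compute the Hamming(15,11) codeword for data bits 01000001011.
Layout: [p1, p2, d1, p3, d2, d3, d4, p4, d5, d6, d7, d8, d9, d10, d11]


Parity bits: p1=0, p2=0, p3=0, p4=1

000010010001011


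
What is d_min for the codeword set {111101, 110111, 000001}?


Comparing all pairs, minimum distance: 2
Can detect 1 errors, correct 0 errors

2


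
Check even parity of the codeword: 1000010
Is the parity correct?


Number of 1s: 2

Yes, parity is correct (2 ones)


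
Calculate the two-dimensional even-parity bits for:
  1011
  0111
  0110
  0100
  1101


Row parities: 11011
Column parities: 0011

Row P: 11011, Col P: 0011, Corner: 0


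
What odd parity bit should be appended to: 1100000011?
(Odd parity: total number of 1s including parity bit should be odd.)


Number of 1s in data: 4
Parity bit: 1

1


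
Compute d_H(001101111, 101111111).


XOR: 100010000
Count of 1s: 2

2


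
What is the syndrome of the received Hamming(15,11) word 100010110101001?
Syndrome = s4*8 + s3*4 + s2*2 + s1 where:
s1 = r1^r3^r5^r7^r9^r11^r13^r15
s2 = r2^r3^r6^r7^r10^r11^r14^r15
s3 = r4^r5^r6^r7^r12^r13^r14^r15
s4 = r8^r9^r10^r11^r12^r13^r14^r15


s1=0, s2=1, s3=0, s4=0

Syndrome = 2 (error at position 2)


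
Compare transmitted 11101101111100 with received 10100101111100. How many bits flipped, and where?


XOR: 01001000000000

2 error(s) at position(s): 1, 4


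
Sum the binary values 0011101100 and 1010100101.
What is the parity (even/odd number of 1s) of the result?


0011101100 = 236
1010100101 = 677
Sum = 913 = 1110010001
1s count = 5

odd parity (5 ones in 1110010001)


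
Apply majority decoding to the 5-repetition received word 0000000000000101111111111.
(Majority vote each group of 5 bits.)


Groups: 00000, 00000, 00010, 11111, 11111
Majority votes: 00011

00011


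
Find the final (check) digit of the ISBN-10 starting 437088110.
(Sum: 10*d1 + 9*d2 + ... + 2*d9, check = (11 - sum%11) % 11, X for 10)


Weighted sum: 218
218 mod 11 = 9

Check digit: 2


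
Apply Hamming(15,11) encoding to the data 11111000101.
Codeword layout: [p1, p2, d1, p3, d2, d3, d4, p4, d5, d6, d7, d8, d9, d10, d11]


Parity bits: p1=0, p2=0, p3=1, p4=1

001111111000101


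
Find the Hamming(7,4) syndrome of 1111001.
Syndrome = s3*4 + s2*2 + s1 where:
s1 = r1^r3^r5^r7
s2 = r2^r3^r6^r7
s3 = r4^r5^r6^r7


s1=1, s2=1, s3=0

Syndrome = 3 (error at position 3)


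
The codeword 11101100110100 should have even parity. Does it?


Number of 1s: 8

Yes, parity is correct (8 ones)


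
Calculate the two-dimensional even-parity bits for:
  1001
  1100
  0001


Row parities: 001
Column parities: 0100

Row P: 001, Col P: 0100, Corner: 1


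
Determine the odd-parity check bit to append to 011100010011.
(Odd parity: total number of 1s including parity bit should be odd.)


Number of 1s in data: 6
Parity bit: 1

1


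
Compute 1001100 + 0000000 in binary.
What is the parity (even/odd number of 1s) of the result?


1001100 = 76
0000000 = 0
Sum = 76 = 1001100
1s count = 3

odd parity (3 ones in 1001100)


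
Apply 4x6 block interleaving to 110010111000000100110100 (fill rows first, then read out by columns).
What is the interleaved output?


Matrix:
  110010
  111000
  000100
  110100
Read columns: 110111010100001110000000

110111010100001110000000


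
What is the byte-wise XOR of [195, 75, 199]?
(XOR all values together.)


XOR chain: 195 ^ 75 ^ 199 = 79

79


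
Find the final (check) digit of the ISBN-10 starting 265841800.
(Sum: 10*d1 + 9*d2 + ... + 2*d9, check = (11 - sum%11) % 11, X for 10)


Weighted sum: 231
231 mod 11 = 0

Check digit: 0


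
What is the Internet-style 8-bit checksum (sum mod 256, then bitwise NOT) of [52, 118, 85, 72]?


Sum = 327 mod 256 = 71
Complement = 184

184


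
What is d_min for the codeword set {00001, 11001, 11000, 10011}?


Comparing all pairs, minimum distance: 1
Can detect 0 errors, correct 0 errors

1


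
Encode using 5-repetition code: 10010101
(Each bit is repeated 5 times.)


Each bit -> 5 copies

1111100000000001111100000111110000011111


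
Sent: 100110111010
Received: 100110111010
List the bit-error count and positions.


XOR: 000000000000

0 errors (received matches sent)


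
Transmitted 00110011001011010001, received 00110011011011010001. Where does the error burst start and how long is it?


XOR: 00000000010000000000

Burst at position 9, length 1


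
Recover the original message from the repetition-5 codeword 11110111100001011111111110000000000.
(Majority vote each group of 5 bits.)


Groups: 11110, 11110, 00010, 11111, 11111, 00000, 00000
Majority votes: 1101100

1101100


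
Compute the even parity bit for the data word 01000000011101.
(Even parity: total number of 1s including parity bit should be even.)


Number of 1s in data: 5
Parity bit: 1

1


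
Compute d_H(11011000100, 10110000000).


XOR: 01101000100
Count of 1s: 4

4


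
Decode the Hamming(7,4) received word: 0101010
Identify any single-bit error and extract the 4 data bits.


Syndrome = 0: no error detected

Data: 0010 (no errors)


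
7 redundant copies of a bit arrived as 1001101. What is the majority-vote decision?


Ones: 4 out of 7
Threshold: 4

1 (4/7 voted 1)


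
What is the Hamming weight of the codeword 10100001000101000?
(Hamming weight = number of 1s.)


Counting 1s in 10100001000101000

5


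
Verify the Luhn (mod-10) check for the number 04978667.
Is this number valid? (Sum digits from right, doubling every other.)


Luhn sum = 43
43 mod 10 = 3

Invalid (Luhn sum mod 10 = 3)


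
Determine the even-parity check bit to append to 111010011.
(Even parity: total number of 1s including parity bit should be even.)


Number of 1s in data: 6
Parity bit: 0

0


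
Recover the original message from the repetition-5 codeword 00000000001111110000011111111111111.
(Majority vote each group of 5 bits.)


Groups: 00000, 00000, 11111, 10000, 01111, 11111, 11111
Majority votes: 0010111

0010111


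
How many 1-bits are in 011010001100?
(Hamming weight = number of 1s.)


Counting 1s in 011010001100

5


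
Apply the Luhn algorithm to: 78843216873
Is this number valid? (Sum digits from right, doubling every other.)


Luhn sum = 57
57 mod 10 = 7

Invalid (Luhn sum mod 10 = 7)


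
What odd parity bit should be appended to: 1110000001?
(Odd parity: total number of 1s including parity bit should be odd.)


Number of 1s in data: 4
Parity bit: 1

1


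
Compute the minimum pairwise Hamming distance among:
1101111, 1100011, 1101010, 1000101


Comparing all pairs, minimum distance: 2
Can detect 1 errors, correct 0 errors

2


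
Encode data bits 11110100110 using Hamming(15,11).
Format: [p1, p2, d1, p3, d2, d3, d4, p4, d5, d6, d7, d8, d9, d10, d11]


Parity bits: p1=0, p2=1, p3=1, p4=1

011111110100110


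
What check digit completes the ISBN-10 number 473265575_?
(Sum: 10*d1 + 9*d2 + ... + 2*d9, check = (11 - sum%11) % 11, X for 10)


Weighted sum: 253
253 mod 11 = 0

Check digit: 0


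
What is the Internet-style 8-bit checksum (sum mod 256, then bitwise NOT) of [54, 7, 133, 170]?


Sum = 364 mod 256 = 108
Complement = 147

147


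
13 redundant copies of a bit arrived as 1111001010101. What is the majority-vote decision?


Ones: 8 out of 13
Threshold: 7

1 (8/13 voted 1)


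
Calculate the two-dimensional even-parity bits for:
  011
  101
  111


Row parities: 001
Column parities: 001

Row P: 001, Col P: 001, Corner: 1


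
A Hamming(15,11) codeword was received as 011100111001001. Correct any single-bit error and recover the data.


Syndrome = 0: no error detected

Data: 10011001001 (no errors)


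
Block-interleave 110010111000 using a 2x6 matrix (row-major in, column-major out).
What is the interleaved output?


Matrix:
  110010
  111000
Read columns: 111101001000

111101001000


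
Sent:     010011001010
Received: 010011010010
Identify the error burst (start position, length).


XOR: 000000011000

Burst at position 7, length 2


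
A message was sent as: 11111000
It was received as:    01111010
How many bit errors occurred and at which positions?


XOR: 10000010

2 error(s) at position(s): 0, 6


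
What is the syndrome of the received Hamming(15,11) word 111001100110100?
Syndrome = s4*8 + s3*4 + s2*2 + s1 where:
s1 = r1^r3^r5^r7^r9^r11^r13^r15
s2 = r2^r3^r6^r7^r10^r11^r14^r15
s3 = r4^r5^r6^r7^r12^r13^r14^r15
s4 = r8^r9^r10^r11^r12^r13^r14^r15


s1=1, s2=0, s3=1, s4=1

Syndrome = 13 (error at position 13)


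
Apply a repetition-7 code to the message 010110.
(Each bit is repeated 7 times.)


Each bit -> 7 copies

000000011111110000000111111111111110000000


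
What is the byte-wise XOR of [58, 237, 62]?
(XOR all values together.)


XOR chain: 58 ^ 237 ^ 62 = 233

233


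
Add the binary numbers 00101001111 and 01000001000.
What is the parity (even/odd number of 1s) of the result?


00101001111 = 335
01000001000 = 520
Sum = 855 = 1101010111
1s count = 7

odd parity (7 ones in 1101010111)


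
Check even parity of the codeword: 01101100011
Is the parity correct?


Number of 1s: 6

Yes, parity is correct (6 ones)


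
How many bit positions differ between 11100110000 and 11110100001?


XOR: 00010010001
Count of 1s: 3

3


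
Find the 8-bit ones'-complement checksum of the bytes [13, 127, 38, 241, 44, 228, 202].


Sum = 893 mod 256 = 125
Complement = 130

130


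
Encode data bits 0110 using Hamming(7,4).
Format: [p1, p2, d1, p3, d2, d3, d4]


Parity bits: p1=1, p2=1, p3=0

1100110


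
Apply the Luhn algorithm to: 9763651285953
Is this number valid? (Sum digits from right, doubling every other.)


Luhn sum = 60
60 mod 10 = 0

Valid (Luhn sum mod 10 = 0)


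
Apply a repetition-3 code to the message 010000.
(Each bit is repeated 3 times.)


Each bit -> 3 copies

000111000000000000


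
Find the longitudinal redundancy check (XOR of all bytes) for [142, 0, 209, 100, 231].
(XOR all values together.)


XOR chain: 142 ^ 0 ^ 209 ^ 100 ^ 231 = 220

220


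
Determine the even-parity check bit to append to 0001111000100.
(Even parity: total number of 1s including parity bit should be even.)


Number of 1s in data: 5
Parity bit: 1

1


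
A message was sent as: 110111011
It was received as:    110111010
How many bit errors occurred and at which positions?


XOR: 000000001

1 error(s) at position(s): 8


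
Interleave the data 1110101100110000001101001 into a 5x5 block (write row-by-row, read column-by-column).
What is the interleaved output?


Matrix:
  11101
  01100
  11000
  00011
  01001
Read columns: 1010011101110000001010011

1010011101110000001010011


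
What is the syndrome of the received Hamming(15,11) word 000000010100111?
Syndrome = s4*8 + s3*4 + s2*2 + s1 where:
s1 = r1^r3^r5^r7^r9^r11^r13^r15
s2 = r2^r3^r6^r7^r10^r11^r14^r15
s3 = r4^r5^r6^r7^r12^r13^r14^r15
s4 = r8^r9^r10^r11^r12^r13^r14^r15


s1=0, s2=1, s3=1, s4=1

Syndrome = 14 (error at position 14)


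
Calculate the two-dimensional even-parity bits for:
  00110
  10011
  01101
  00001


Row parities: 0111
Column parities: 11001

Row P: 0111, Col P: 11001, Corner: 1


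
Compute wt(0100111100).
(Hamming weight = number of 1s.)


Counting 1s in 0100111100

5


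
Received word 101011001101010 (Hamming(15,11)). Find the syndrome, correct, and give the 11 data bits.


Syndrome = 0: no error detected

Data: 11101101010 (no errors)


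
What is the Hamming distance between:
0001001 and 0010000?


XOR: 0011001
Count of 1s: 3

3


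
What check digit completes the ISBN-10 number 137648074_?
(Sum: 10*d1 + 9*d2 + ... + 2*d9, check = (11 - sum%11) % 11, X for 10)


Weighted sum: 228
228 mod 11 = 8

Check digit: 3


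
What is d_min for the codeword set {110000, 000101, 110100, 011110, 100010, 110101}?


Comparing all pairs, minimum distance: 1
Can detect 0 errors, correct 0 errors

1


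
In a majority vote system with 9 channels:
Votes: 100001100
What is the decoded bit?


Ones: 3 out of 9
Threshold: 5

0 (3/9 voted 1)


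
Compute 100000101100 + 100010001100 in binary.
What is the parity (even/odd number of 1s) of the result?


100000101100 = 2092
100010001100 = 2188
Sum = 4280 = 1000010111000
1s count = 5

odd parity (5 ones in 1000010111000)


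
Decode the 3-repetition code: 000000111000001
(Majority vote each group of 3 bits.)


Groups: 000, 000, 111, 000, 001
Majority votes: 00100

00100


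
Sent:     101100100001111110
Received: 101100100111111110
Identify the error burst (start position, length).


XOR: 000000000110000000

Burst at position 9, length 2


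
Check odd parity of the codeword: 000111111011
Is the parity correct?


Number of 1s: 8

No, parity error (8 ones)


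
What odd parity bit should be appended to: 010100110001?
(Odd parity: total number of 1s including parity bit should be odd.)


Number of 1s in data: 5
Parity bit: 0

0


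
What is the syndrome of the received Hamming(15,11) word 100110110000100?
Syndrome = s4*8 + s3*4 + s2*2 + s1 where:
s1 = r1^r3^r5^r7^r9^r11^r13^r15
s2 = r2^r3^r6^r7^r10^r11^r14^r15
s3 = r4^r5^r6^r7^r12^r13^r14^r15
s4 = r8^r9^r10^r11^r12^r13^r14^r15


s1=0, s2=1, s3=0, s4=0

Syndrome = 2 (error at position 2)


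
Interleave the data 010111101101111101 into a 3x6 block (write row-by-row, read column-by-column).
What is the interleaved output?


Matrix:
  010111
  101101
  111101
Read columns: 011101011111100111

011101011111100111


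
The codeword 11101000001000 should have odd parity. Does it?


Number of 1s: 5

Yes, parity is correct (5 ones)


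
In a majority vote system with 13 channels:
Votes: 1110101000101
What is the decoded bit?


Ones: 7 out of 13
Threshold: 7

1 (7/13 voted 1)


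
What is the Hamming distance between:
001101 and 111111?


XOR: 110010
Count of 1s: 3

3


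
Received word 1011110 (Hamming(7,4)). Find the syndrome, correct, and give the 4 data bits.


Syndrome = 5: error at position 5

Data: 1010 (corrected bit 5)


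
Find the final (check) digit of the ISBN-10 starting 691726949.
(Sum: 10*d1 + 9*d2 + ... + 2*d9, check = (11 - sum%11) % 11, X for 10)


Weighted sum: 306
306 mod 11 = 9

Check digit: 2


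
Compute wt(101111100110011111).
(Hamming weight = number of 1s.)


Counting 1s in 101111100110011111

13


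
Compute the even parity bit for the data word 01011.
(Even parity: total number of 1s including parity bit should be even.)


Number of 1s in data: 3
Parity bit: 1

1


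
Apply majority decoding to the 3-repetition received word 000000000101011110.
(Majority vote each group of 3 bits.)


Groups: 000, 000, 000, 101, 011, 110
Majority votes: 000111

000111


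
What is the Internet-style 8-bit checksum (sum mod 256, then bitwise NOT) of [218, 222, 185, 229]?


Sum = 854 mod 256 = 86
Complement = 169

169


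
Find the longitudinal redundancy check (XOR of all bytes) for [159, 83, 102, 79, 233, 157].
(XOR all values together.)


XOR chain: 159 ^ 83 ^ 102 ^ 79 ^ 233 ^ 157 = 145

145


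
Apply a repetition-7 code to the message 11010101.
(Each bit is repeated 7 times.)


Each bit -> 7 copies

11111111111111000000011111110000000111111100000001111111


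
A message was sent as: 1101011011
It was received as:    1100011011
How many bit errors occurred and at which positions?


XOR: 0001000000

1 error(s) at position(s): 3


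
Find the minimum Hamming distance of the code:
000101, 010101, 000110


Comparing all pairs, minimum distance: 1
Can detect 0 errors, correct 0 errors

1


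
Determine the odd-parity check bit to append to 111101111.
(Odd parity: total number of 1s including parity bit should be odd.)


Number of 1s in data: 8
Parity bit: 1

1


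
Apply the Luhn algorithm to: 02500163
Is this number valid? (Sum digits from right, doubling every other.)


Luhn sum = 10
10 mod 10 = 0

Valid (Luhn sum mod 10 = 0)


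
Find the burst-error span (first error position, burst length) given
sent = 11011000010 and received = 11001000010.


XOR: 00010000000

Burst at position 3, length 1


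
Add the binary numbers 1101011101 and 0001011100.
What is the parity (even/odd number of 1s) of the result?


1101011101 = 861
0001011100 = 92
Sum = 953 = 1110111001
1s count = 7

odd parity (7 ones in 1110111001)


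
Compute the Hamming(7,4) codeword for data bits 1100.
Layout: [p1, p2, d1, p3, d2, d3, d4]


Parity bits: p1=0, p2=1, p3=1

0111100


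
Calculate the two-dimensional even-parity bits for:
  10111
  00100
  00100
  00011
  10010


Row parities: 01100
Column parities: 00110

Row P: 01100, Col P: 00110, Corner: 0


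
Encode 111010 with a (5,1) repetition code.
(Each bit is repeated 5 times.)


Each bit -> 5 copies

111111111111111000001111100000


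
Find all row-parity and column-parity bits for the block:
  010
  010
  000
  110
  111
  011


Row parities: 110010
Column parities: 010

Row P: 110010, Col P: 010, Corner: 1


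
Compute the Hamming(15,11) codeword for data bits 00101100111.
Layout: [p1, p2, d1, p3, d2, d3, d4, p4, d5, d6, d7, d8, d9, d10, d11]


Parity bits: p1=1, p2=0, p3=0, p4=1

100001011100111


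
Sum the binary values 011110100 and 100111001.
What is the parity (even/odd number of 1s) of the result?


011110100 = 244
100111001 = 313
Sum = 557 = 1000101101
1s count = 5

odd parity (5 ones in 1000101101)


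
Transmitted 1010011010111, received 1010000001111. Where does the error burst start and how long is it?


XOR: 0000011011000

Burst at position 5, length 5


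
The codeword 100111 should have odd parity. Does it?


Number of 1s: 4

No, parity error (4 ones)


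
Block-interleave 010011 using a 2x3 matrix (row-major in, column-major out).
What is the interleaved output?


Matrix:
  010
  011
Read columns: 001101

001101


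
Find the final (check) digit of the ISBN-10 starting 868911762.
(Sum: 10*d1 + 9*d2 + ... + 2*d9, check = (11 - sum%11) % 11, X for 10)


Weighted sum: 322
322 mod 11 = 3

Check digit: 8


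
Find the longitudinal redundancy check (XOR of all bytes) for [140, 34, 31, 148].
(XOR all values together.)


XOR chain: 140 ^ 34 ^ 31 ^ 148 = 37

37


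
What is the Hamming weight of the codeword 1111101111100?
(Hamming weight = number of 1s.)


Counting 1s in 1111101111100

10


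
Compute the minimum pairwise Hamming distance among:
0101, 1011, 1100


Comparing all pairs, minimum distance: 2
Can detect 1 errors, correct 0 errors

2


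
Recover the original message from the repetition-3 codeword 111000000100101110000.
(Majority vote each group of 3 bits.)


Groups: 111, 000, 000, 100, 101, 110, 000
Majority votes: 1000110

1000110


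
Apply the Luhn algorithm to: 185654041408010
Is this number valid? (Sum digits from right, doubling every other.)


Luhn sum = 55
55 mod 10 = 5

Invalid (Luhn sum mod 10 = 5)


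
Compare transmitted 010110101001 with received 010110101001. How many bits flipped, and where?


XOR: 000000000000

0 errors (received matches sent)


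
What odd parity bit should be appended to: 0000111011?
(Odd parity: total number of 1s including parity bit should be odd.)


Number of 1s in data: 5
Parity bit: 0

0


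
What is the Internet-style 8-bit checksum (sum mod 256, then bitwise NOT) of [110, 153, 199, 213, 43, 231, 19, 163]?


Sum = 1131 mod 256 = 107
Complement = 148

148


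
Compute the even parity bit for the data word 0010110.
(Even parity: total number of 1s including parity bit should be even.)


Number of 1s in data: 3
Parity bit: 1

1


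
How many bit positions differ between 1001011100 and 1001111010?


XOR: 0000100110
Count of 1s: 3

3


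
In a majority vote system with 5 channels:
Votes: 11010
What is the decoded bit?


Ones: 3 out of 5
Threshold: 3

1 (3/5 voted 1)


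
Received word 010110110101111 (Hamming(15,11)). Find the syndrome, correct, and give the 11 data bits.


Syndrome = 6: error at position 6

Data: 01110101111 (corrected bit 6)


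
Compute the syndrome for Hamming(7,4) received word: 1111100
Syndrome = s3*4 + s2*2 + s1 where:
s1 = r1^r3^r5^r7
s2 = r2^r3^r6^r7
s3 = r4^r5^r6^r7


s1=1, s2=0, s3=0

Syndrome = 1 (error at position 1)


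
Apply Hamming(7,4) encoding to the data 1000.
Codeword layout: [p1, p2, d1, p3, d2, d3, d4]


Parity bits: p1=1, p2=1, p3=0

1110000


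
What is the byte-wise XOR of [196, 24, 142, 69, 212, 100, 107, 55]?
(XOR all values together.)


XOR chain: 196 ^ 24 ^ 142 ^ 69 ^ 212 ^ 100 ^ 107 ^ 55 = 251

251


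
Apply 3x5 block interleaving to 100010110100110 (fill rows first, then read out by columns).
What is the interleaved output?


Matrix:
  10001
  01101
  00110
Read columns: 100010011001110

100010011001110


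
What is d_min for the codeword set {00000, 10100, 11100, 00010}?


Comparing all pairs, minimum distance: 1
Can detect 0 errors, correct 0 errors

1


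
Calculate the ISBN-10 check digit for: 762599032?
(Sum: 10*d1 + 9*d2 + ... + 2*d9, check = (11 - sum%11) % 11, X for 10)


Weighted sum: 287
287 mod 11 = 1

Check digit: X


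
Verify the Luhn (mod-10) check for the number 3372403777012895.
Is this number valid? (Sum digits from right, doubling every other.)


Luhn sum = 76
76 mod 10 = 6

Invalid (Luhn sum mod 10 = 6)


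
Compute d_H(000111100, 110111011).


XOR: 110000111
Count of 1s: 5

5


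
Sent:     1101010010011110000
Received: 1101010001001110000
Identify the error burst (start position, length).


XOR: 0000000011010000000

Burst at position 8, length 4


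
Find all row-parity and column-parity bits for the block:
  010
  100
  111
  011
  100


Row parities: 11101
Column parities: 110

Row P: 11101, Col P: 110, Corner: 0


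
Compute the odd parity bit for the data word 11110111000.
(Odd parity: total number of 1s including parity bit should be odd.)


Number of 1s in data: 7
Parity bit: 0

0


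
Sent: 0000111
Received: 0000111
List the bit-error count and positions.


XOR: 0000000

0 errors (received matches sent)


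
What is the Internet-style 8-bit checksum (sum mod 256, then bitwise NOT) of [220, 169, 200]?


Sum = 589 mod 256 = 77
Complement = 178

178


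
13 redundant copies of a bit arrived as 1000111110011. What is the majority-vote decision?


Ones: 8 out of 13
Threshold: 7

1 (8/13 voted 1)


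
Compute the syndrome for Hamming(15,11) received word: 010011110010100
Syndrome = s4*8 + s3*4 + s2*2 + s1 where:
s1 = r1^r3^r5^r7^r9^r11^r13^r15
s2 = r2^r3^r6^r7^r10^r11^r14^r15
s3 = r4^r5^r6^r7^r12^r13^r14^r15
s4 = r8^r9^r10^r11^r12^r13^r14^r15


s1=0, s2=0, s3=0, s4=1

Syndrome = 8 (error at position 8)


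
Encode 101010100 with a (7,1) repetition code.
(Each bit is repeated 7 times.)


Each bit -> 7 copies

111111100000001111111000000011111110000000111111100000000000000


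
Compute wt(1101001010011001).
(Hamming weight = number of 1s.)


Counting 1s in 1101001010011001

8


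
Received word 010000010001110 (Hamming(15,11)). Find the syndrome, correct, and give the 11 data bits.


Syndrome = 5: error at position 5

Data: 01000001110 (corrected bit 5)


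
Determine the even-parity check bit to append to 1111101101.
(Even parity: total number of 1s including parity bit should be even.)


Number of 1s in data: 8
Parity bit: 0

0


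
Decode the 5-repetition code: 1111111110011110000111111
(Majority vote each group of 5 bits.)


Groups: 11111, 11110, 01111, 00001, 11111
Majority votes: 11101

11101


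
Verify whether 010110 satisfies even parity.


Number of 1s: 3

No, parity error (3 ones)


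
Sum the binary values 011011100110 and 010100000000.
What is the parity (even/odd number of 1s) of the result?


011011100110 = 1766
010100000000 = 1280
Sum = 3046 = 101111100110
1s count = 8

even parity (8 ones in 101111100110)


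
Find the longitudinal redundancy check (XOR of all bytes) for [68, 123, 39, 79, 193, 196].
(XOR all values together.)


XOR chain: 68 ^ 123 ^ 39 ^ 79 ^ 193 ^ 196 = 82

82


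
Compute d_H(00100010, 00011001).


XOR: 00111011
Count of 1s: 5

5
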